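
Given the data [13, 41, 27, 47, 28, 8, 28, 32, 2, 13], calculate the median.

27.5

Step 1: Sort the data in ascending order: [2, 8, 13, 13, 27, 28, 28, 32, 41, 47]
Step 2: The number of values is n = 10.
Step 3: Since n is even, the median is the average of positions 5 and 6:
  Median = (27 + 28) / 2 = 27.5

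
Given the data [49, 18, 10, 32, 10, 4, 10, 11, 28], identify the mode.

10

Step 1: Count the frequency of each value:
  4: appears 1 time(s)
  10: appears 3 time(s)
  11: appears 1 time(s)
  18: appears 1 time(s)
  28: appears 1 time(s)
  32: appears 1 time(s)
  49: appears 1 time(s)
Step 2: The value 10 appears most frequently (3 times).
Step 3: Mode = 10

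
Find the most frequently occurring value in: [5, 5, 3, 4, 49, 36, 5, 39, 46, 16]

5

Step 1: Count the frequency of each value:
  3: appears 1 time(s)
  4: appears 1 time(s)
  5: appears 3 time(s)
  16: appears 1 time(s)
  36: appears 1 time(s)
  39: appears 1 time(s)
  46: appears 1 time(s)
  49: appears 1 time(s)
Step 2: The value 5 appears most frequently (3 times).
Step 3: Mode = 5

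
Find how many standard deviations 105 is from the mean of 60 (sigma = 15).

3

Step 1: Recall the z-score formula: z = (x - mu) / sigma
Step 2: Substitute values: z = (105 - 60) / 15
Step 3: z = 45 / 15 = 3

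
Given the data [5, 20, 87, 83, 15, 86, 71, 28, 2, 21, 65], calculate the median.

28

Step 1: Sort the data in ascending order: [2, 5, 15, 20, 21, 28, 65, 71, 83, 86, 87]
Step 2: The number of values is n = 11.
Step 3: Since n is odd, the median is the middle value at position 6: 28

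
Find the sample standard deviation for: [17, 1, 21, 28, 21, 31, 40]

12.2843

Step 1: Compute the mean: 22.7143
Step 2: Sum of squared deviations from the mean: 905.4286
Step 3: Sample variance = 905.4286 / 6 = 150.9048
Step 4: Standard deviation = sqrt(150.9048) = 12.2843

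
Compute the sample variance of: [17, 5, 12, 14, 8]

22.7

Step 1: Compute the mean: (17 + 5 + 12 + 14 + 8) / 5 = 11.2
Step 2: Compute squared deviations from the mean:
  (17 - 11.2)^2 = 33.64
  (5 - 11.2)^2 = 38.44
  (12 - 11.2)^2 = 0.64
  (14 - 11.2)^2 = 7.84
  (8 - 11.2)^2 = 10.24
Step 3: Sum of squared deviations = 90.8
Step 4: Sample variance = 90.8 / 4 = 22.7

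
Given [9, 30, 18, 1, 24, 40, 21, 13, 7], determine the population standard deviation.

11.4934

Step 1: Compute the mean: 18.1111
Step 2: Sum of squared deviations from the mean: 1188.8889
Step 3: Population variance = 1188.8889 / 9 = 132.0988
Step 4: Standard deviation = sqrt(132.0988) = 11.4934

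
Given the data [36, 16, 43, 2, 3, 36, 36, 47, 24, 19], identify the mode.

36

Step 1: Count the frequency of each value:
  2: appears 1 time(s)
  3: appears 1 time(s)
  16: appears 1 time(s)
  19: appears 1 time(s)
  24: appears 1 time(s)
  36: appears 3 time(s)
  43: appears 1 time(s)
  47: appears 1 time(s)
Step 2: The value 36 appears most frequently (3 times).
Step 3: Mode = 36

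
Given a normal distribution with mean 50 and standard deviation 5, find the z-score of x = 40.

-2

Step 1: Recall the z-score formula: z = (x - mu) / sigma
Step 2: Substitute values: z = (40 - 50) / 5
Step 3: z = -10 / 5 = -2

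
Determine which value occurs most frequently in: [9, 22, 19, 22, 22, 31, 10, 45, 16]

22

Step 1: Count the frequency of each value:
  9: appears 1 time(s)
  10: appears 1 time(s)
  16: appears 1 time(s)
  19: appears 1 time(s)
  22: appears 3 time(s)
  31: appears 1 time(s)
  45: appears 1 time(s)
Step 2: The value 22 appears most frequently (3 times).
Step 3: Mode = 22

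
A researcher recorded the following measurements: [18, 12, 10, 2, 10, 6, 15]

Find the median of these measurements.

10

Step 1: Sort the data in ascending order: [2, 6, 10, 10, 12, 15, 18]
Step 2: The number of values is n = 7.
Step 3: Since n is odd, the median is the middle value at position 4: 10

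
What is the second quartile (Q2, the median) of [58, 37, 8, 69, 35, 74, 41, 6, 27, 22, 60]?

37

Step 1: Sort the data: [6, 8, 22, 27, 35, 37, 41, 58, 60, 69, 74]
Step 2: n = 11
Step 3: Q2 is the median. Since n is odd, it is the middle value at position 6: 37
Step 4: Q2 = 37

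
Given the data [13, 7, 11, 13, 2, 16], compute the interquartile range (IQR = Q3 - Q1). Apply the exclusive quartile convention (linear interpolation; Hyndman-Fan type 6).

8

Step 1: Sort the data: [2, 7, 11, 13, 13, 16]
Step 2: n = 6
Step 3: Using the exclusive quartile method:
  Q1 = 5.75
  Q2 (median) = 12
  Q3 = 13.75
  IQR = Q3 - Q1 = 13.75 - 5.75 = 8
Step 4: IQR = 8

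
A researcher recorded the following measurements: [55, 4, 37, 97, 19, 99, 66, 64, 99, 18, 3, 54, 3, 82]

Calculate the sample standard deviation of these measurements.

36.391

Step 1: Compute the mean: 50
Step 2: Sum of squared deviations from the mean: 17216
Step 3: Sample variance = 17216 / 13 = 1324.3077
Step 4: Standard deviation = sqrt(1324.3077) = 36.391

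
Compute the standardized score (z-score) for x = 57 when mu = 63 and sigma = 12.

-0.5

Step 1: Recall the z-score formula: z = (x - mu) / sigma
Step 2: Substitute values: z = (57 - 63) / 12
Step 3: z = -6 / 12 = -0.5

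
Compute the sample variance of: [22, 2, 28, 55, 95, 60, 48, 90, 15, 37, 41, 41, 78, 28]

760.989

Step 1: Compute the mean: (22 + 2 + 28 + 55 + 95 + 60 + 48 + 90 + 15 + 37 + 41 + 41 + 78 + 28) / 14 = 45.7143
Step 2: Compute squared deviations from the mean:
  (22 - 45.7143)^2 = 562.3673
  (2 - 45.7143)^2 = 1910.9388
  (28 - 45.7143)^2 = 313.7959
  (55 - 45.7143)^2 = 86.2245
  (95 - 45.7143)^2 = 2429.0816
  (60 - 45.7143)^2 = 204.0816
  (48 - 45.7143)^2 = 5.2245
  (90 - 45.7143)^2 = 1961.2245
  (15 - 45.7143)^2 = 943.3673
  (37 - 45.7143)^2 = 75.9388
  (41 - 45.7143)^2 = 22.2245
  (41 - 45.7143)^2 = 22.2245
  (78 - 45.7143)^2 = 1042.3673
  (28 - 45.7143)^2 = 313.7959
Step 3: Sum of squared deviations = 9892.8571
Step 4: Sample variance = 9892.8571 / 13 = 760.989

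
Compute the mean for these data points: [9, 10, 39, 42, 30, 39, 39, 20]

28.5

Step 1: Sum all values: 9 + 10 + 39 + 42 + 30 + 39 + 39 + 20 = 228
Step 2: Count the number of values: n = 8
Step 3: Mean = sum / n = 228 / 8 = 28.5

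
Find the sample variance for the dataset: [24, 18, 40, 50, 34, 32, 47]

135.6667

Step 1: Compute the mean: (24 + 18 + 40 + 50 + 34 + 32 + 47) / 7 = 35
Step 2: Compute squared deviations from the mean:
  (24 - 35)^2 = 121
  (18 - 35)^2 = 289
  (40 - 35)^2 = 25
  (50 - 35)^2 = 225
  (34 - 35)^2 = 1
  (32 - 35)^2 = 9
  (47 - 35)^2 = 144
Step 3: Sum of squared deviations = 814
Step 4: Sample variance = 814 / 6 = 135.6667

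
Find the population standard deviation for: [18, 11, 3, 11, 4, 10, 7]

4.7035

Step 1: Compute the mean: 9.1429
Step 2: Sum of squared deviations from the mean: 154.8571
Step 3: Population variance = 154.8571 / 7 = 22.1224
Step 4: Standard deviation = sqrt(22.1224) = 4.7035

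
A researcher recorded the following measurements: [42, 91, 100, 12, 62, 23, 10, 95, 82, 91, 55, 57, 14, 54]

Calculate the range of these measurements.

90

Step 1: Identify the maximum value: max = 100
Step 2: Identify the minimum value: min = 10
Step 3: Range = max - min = 100 - 10 = 90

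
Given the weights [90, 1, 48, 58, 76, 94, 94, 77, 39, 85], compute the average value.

66.2

Step 1: Sum all values: 90 + 1 + 48 + 58 + 76 + 94 + 94 + 77 + 39 + 85 = 662
Step 2: Count the number of values: n = 10
Step 3: Mean = sum / n = 662 / 10 = 66.2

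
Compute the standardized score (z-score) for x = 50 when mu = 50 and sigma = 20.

0

Step 1: Recall the z-score formula: z = (x - mu) / sigma
Step 2: Substitute values: z = (50 - 50) / 20
Step 3: z = 0 / 20 = 0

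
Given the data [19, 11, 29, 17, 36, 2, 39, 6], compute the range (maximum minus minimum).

37

Step 1: Identify the maximum value: max = 39
Step 2: Identify the minimum value: min = 2
Step 3: Range = max - min = 39 - 2 = 37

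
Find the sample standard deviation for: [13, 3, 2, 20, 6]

7.5961

Step 1: Compute the mean: 8.8
Step 2: Sum of squared deviations from the mean: 230.8
Step 3: Sample variance = 230.8 / 4 = 57.7
Step 4: Standard deviation = sqrt(57.7) = 7.5961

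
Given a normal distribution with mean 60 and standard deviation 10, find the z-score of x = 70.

1

Step 1: Recall the z-score formula: z = (x - mu) / sigma
Step 2: Substitute values: z = (70 - 60) / 10
Step 3: z = 10 / 10 = 1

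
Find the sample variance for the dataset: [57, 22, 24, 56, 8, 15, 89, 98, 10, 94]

1313.5667

Step 1: Compute the mean: (57 + 22 + 24 + 56 + 8 + 15 + 89 + 98 + 10 + 94) / 10 = 47.3
Step 2: Compute squared deviations from the mean:
  (57 - 47.3)^2 = 94.09
  (22 - 47.3)^2 = 640.09
  (24 - 47.3)^2 = 542.89
  (56 - 47.3)^2 = 75.69
  (8 - 47.3)^2 = 1544.49
  (15 - 47.3)^2 = 1043.29
  (89 - 47.3)^2 = 1738.89
  (98 - 47.3)^2 = 2570.49
  (10 - 47.3)^2 = 1391.29
  (94 - 47.3)^2 = 2180.89
Step 3: Sum of squared deviations = 11822.1
Step 4: Sample variance = 11822.1 / 9 = 1313.5667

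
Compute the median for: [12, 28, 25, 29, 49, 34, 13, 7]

26.5

Step 1: Sort the data in ascending order: [7, 12, 13, 25, 28, 29, 34, 49]
Step 2: The number of values is n = 8.
Step 3: Since n is even, the median is the average of positions 4 and 5:
  Median = (25 + 28) / 2 = 26.5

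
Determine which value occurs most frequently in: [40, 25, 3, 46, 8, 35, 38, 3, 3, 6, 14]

3

Step 1: Count the frequency of each value:
  3: appears 3 time(s)
  6: appears 1 time(s)
  8: appears 1 time(s)
  14: appears 1 time(s)
  25: appears 1 time(s)
  35: appears 1 time(s)
  38: appears 1 time(s)
  40: appears 1 time(s)
  46: appears 1 time(s)
Step 2: The value 3 appears most frequently (3 times).
Step 3: Mode = 3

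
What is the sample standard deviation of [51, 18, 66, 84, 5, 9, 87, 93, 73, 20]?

34.6192

Step 1: Compute the mean: 50.6
Step 2: Sum of squared deviations from the mean: 10786.4
Step 3: Sample variance = 10786.4 / 9 = 1198.4889
Step 4: Standard deviation = sqrt(1198.4889) = 34.6192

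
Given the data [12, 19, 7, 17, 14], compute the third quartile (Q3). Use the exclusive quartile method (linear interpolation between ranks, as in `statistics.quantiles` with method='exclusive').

18

Step 1: Sort the data: [7, 12, 14, 17, 19]
Step 2: n = 5
Step 3: Using the exclusive quartile method:
  Q1 = 9.5
  Q2 (median) = 14
  Q3 = 18
  IQR = Q3 - Q1 = 18 - 9.5 = 8.5
Step 4: Q3 = 18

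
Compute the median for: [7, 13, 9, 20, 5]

9

Step 1: Sort the data in ascending order: [5, 7, 9, 13, 20]
Step 2: The number of values is n = 5.
Step 3: Since n is odd, the median is the middle value at position 3: 9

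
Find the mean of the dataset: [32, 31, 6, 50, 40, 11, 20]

27.1429

Step 1: Sum all values: 32 + 31 + 6 + 50 + 40 + 11 + 20 = 190
Step 2: Count the number of values: n = 7
Step 3: Mean = sum / n = 190 / 7 = 27.1429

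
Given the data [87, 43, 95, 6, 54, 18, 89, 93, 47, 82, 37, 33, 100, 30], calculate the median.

50.5

Step 1: Sort the data in ascending order: [6, 18, 30, 33, 37, 43, 47, 54, 82, 87, 89, 93, 95, 100]
Step 2: The number of values is n = 14.
Step 3: Since n is even, the median is the average of positions 7 and 8:
  Median = (47 + 54) / 2 = 50.5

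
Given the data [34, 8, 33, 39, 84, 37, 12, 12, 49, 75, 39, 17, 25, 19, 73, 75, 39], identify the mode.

39

Step 1: Count the frequency of each value:
  8: appears 1 time(s)
  12: appears 2 time(s)
  17: appears 1 time(s)
  19: appears 1 time(s)
  25: appears 1 time(s)
  33: appears 1 time(s)
  34: appears 1 time(s)
  37: appears 1 time(s)
  39: appears 3 time(s)
  49: appears 1 time(s)
  73: appears 1 time(s)
  75: appears 2 time(s)
  84: appears 1 time(s)
Step 2: The value 39 appears most frequently (3 times).
Step 3: Mode = 39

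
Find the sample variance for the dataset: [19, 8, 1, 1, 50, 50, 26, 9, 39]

390.7778

Step 1: Compute the mean: (19 + 8 + 1 + 1 + 50 + 50 + 26 + 9 + 39) / 9 = 22.5556
Step 2: Compute squared deviations from the mean:
  (19 - 22.5556)^2 = 12.642
  (8 - 22.5556)^2 = 211.8642
  (1 - 22.5556)^2 = 464.642
  (1 - 22.5556)^2 = 464.642
  (50 - 22.5556)^2 = 753.1975
  (50 - 22.5556)^2 = 753.1975
  (26 - 22.5556)^2 = 11.8642
  (9 - 22.5556)^2 = 183.7531
  (39 - 22.5556)^2 = 270.4198
Step 3: Sum of squared deviations = 3126.2222
Step 4: Sample variance = 3126.2222 / 8 = 390.7778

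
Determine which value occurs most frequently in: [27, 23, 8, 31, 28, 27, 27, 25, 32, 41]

27

Step 1: Count the frequency of each value:
  8: appears 1 time(s)
  23: appears 1 time(s)
  25: appears 1 time(s)
  27: appears 3 time(s)
  28: appears 1 time(s)
  31: appears 1 time(s)
  32: appears 1 time(s)
  41: appears 1 time(s)
Step 2: The value 27 appears most frequently (3 times).
Step 3: Mode = 27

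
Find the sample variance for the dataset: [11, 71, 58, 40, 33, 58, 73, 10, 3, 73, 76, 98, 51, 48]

794.6429

Step 1: Compute the mean: (11 + 71 + 58 + 40 + 33 + 58 + 73 + 10 + 3 + 73 + 76 + 98 + 51 + 48) / 14 = 50.2143
Step 2: Compute squared deviations from the mean:
  (11 - 50.2143)^2 = 1537.7602
  (71 - 50.2143)^2 = 432.0459
  (58 - 50.2143)^2 = 60.6173
  (40 - 50.2143)^2 = 104.3316
  (33 - 50.2143)^2 = 296.3316
  (58 - 50.2143)^2 = 60.6173
  (73 - 50.2143)^2 = 519.1888
  (10 - 50.2143)^2 = 1617.1888
  (3 - 50.2143)^2 = 2229.1888
  (73 - 50.2143)^2 = 519.1888
  (76 - 50.2143)^2 = 664.9031
  (98 - 50.2143)^2 = 2283.4745
  (51 - 50.2143)^2 = 0.6173
  (48 - 50.2143)^2 = 4.9031
Step 3: Sum of squared deviations = 10330.3571
Step 4: Sample variance = 10330.3571 / 13 = 794.6429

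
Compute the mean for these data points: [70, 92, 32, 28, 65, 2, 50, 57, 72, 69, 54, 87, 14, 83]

55.3571

Step 1: Sum all values: 70 + 92 + 32 + 28 + 65 + 2 + 50 + 57 + 72 + 69 + 54 + 87 + 14 + 83 = 775
Step 2: Count the number of values: n = 14
Step 3: Mean = sum / n = 775 / 14 = 55.3571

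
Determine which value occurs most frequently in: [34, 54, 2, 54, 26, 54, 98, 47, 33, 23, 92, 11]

54

Step 1: Count the frequency of each value:
  2: appears 1 time(s)
  11: appears 1 time(s)
  23: appears 1 time(s)
  26: appears 1 time(s)
  33: appears 1 time(s)
  34: appears 1 time(s)
  47: appears 1 time(s)
  54: appears 3 time(s)
  92: appears 1 time(s)
  98: appears 1 time(s)
Step 2: The value 54 appears most frequently (3 times).
Step 3: Mode = 54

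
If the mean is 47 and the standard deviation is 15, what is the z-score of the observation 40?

-0.4667

Step 1: Recall the z-score formula: z = (x - mu) / sigma
Step 2: Substitute values: z = (40 - 47) / 15
Step 3: z = -7 / 15 = -0.4667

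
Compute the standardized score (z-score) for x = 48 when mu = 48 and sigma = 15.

0

Step 1: Recall the z-score formula: z = (x - mu) / sigma
Step 2: Substitute values: z = (48 - 48) / 15
Step 3: z = 0 / 15 = 0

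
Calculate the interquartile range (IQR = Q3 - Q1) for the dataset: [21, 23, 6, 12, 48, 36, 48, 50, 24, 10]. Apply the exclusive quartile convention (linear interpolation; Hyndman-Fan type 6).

36.5

Step 1: Sort the data: [6, 10, 12, 21, 23, 24, 36, 48, 48, 50]
Step 2: n = 10
Step 3: Using the exclusive quartile method:
  Q1 = 11.5
  Q2 (median) = 23.5
  Q3 = 48
  IQR = Q3 - Q1 = 48 - 11.5 = 36.5
Step 4: IQR = 36.5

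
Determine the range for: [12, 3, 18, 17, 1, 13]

17

Step 1: Identify the maximum value: max = 18
Step 2: Identify the minimum value: min = 1
Step 3: Range = max - min = 18 - 1 = 17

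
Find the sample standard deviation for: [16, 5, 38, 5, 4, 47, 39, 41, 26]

17.4149

Step 1: Compute the mean: 24.5556
Step 2: Sum of squared deviations from the mean: 2426.2222
Step 3: Sample variance = 2426.2222 / 8 = 303.2778
Step 4: Standard deviation = sqrt(303.2778) = 17.4149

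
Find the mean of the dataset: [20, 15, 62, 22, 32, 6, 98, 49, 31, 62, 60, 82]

44.9167

Step 1: Sum all values: 20 + 15 + 62 + 22 + 32 + 6 + 98 + 49 + 31 + 62 + 60 + 82 = 539
Step 2: Count the number of values: n = 12
Step 3: Mean = sum / n = 539 / 12 = 44.9167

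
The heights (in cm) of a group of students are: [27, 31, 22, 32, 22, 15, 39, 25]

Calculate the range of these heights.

24

Step 1: Identify the maximum value: max = 39
Step 2: Identify the minimum value: min = 15
Step 3: Range = max - min = 39 - 15 = 24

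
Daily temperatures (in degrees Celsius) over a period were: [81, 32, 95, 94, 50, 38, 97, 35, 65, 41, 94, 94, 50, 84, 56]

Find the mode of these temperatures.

94

Step 1: Count the frequency of each value:
  32: appears 1 time(s)
  35: appears 1 time(s)
  38: appears 1 time(s)
  41: appears 1 time(s)
  50: appears 2 time(s)
  56: appears 1 time(s)
  65: appears 1 time(s)
  81: appears 1 time(s)
  84: appears 1 time(s)
  94: appears 3 time(s)
  95: appears 1 time(s)
  97: appears 1 time(s)
Step 2: The value 94 appears most frequently (3 times).
Step 3: Mode = 94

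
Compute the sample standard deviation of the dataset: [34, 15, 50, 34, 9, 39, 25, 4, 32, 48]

15.6276

Step 1: Compute the mean: 29
Step 2: Sum of squared deviations from the mean: 2198
Step 3: Sample variance = 2198 / 9 = 244.2222
Step 4: Standard deviation = sqrt(244.2222) = 15.6276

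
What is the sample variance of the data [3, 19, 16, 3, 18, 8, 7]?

48.2857

Step 1: Compute the mean: (3 + 19 + 16 + 3 + 18 + 8 + 7) / 7 = 10.5714
Step 2: Compute squared deviations from the mean:
  (3 - 10.5714)^2 = 57.3265
  (19 - 10.5714)^2 = 71.0408
  (16 - 10.5714)^2 = 29.4694
  (3 - 10.5714)^2 = 57.3265
  (18 - 10.5714)^2 = 55.1837
  (8 - 10.5714)^2 = 6.6122
  (7 - 10.5714)^2 = 12.7551
Step 3: Sum of squared deviations = 289.7143
Step 4: Sample variance = 289.7143 / 6 = 48.2857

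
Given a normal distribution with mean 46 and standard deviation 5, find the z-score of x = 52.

1.2

Step 1: Recall the z-score formula: z = (x - mu) / sigma
Step 2: Substitute values: z = (52 - 46) / 5
Step 3: z = 6 / 5 = 1.2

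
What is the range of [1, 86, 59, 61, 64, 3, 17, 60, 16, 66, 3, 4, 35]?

85

Step 1: Identify the maximum value: max = 86
Step 2: Identify the minimum value: min = 1
Step 3: Range = max - min = 86 - 1 = 85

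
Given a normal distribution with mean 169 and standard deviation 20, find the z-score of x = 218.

2.45

Step 1: Recall the z-score formula: z = (x - mu) / sigma
Step 2: Substitute values: z = (218 - 169) / 20
Step 3: z = 49 / 20 = 2.45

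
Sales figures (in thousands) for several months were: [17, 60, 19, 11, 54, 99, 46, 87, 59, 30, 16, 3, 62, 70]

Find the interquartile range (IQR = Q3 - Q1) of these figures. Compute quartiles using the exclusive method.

47.25

Step 1: Sort the data: [3, 11, 16, 17, 19, 30, 46, 54, 59, 60, 62, 70, 87, 99]
Step 2: n = 14
Step 3: Using the exclusive quartile method:
  Q1 = 16.75
  Q2 (median) = 50
  Q3 = 64
  IQR = Q3 - Q1 = 64 - 16.75 = 47.25
Step 4: IQR = 47.25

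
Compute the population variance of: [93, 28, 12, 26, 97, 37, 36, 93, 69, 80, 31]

922.9256

Step 1: Compute the mean: (93 + 28 + 12 + 26 + 97 + 37 + 36 + 93 + 69 + 80 + 31) / 11 = 54.7273
Step 2: Compute squared deviations from the mean:
  (93 - 54.7273)^2 = 1464.8017
  (28 - 54.7273)^2 = 714.3471
  (12 - 54.7273)^2 = 1825.6198
  (26 - 54.7273)^2 = 825.2562
  (97 - 54.7273)^2 = 1786.9835
  (37 - 54.7273)^2 = 314.2562
  (36 - 54.7273)^2 = 350.7107
  (93 - 54.7273)^2 = 1464.8017
  (69 - 54.7273)^2 = 203.7107
  (80 - 54.7273)^2 = 638.7107
  (31 - 54.7273)^2 = 562.9835
Step 3: Sum of squared deviations = 10152.1818
Step 4: Population variance = 10152.1818 / 11 = 922.9256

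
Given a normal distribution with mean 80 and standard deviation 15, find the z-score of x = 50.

-2

Step 1: Recall the z-score formula: z = (x - mu) / sigma
Step 2: Substitute values: z = (50 - 80) / 15
Step 3: z = -30 / 15 = -2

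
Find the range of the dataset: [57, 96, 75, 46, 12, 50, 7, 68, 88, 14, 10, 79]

89

Step 1: Identify the maximum value: max = 96
Step 2: Identify the minimum value: min = 7
Step 3: Range = max - min = 96 - 7 = 89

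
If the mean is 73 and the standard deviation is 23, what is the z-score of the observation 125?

2.2609

Step 1: Recall the z-score formula: z = (x - mu) / sigma
Step 2: Substitute values: z = (125 - 73) / 23
Step 3: z = 52 / 23 = 2.2609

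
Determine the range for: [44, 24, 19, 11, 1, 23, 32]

43

Step 1: Identify the maximum value: max = 44
Step 2: Identify the minimum value: min = 1
Step 3: Range = max - min = 44 - 1 = 43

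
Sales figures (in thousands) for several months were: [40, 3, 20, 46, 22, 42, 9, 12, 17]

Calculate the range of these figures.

43

Step 1: Identify the maximum value: max = 46
Step 2: Identify the minimum value: min = 3
Step 3: Range = max - min = 46 - 3 = 43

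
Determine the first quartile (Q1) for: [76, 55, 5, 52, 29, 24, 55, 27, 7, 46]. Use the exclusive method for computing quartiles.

19.75

Step 1: Sort the data: [5, 7, 24, 27, 29, 46, 52, 55, 55, 76]
Step 2: n = 10
Step 3: Using the exclusive quartile method:
  Q1 = 19.75
  Q2 (median) = 37.5
  Q3 = 55
  IQR = Q3 - Q1 = 55 - 19.75 = 35.25
Step 4: Q1 = 19.75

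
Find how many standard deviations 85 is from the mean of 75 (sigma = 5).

2

Step 1: Recall the z-score formula: z = (x - mu) / sigma
Step 2: Substitute values: z = (85 - 75) / 5
Step 3: z = 10 / 5 = 2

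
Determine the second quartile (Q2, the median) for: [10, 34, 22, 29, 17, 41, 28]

28

Step 1: Sort the data: [10, 17, 22, 28, 29, 34, 41]
Step 2: n = 7
Step 3: Q2 is the median. Since n is odd, it is the middle value at position 4: 28
Step 4: Q2 = 28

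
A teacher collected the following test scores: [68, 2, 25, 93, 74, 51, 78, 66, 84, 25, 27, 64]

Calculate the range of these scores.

91

Step 1: Identify the maximum value: max = 93
Step 2: Identify the minimum value: min = 2
Step 3: Range = max - min = 93 - 2 = 91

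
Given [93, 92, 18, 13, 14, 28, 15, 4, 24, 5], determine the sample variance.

1118.2667

Step 1: Compute the mean: (93 + 92 + 18 + 13 + 14 + 28 + 15 + 4 + 24 + 5) / 10 = 30.6
Step 2: Compute squared deviations from the mean:
  (93 - 30.6)^2 = 3893.76
  (92 - 30.6)^2 = 3769.96
  (18 - 30.6)^2 = 158.76
  (13 - 30.6)^2 = 309.76
  (14 - 30.6)^2 = 275.56
  (28 - 30.6)^2 = 6.76
  (15 - 30.6)^2 = 243.36
  (4 - 30.6)^2 = 707.56
  (24 - 30.6)^2 = 43.56
  (5 - 30.6)^2 = 655.36
Step 3: Sum of squared deviations = 10064.4
Step 4: Sample variance = 10064.4 / 9 = 1118.2667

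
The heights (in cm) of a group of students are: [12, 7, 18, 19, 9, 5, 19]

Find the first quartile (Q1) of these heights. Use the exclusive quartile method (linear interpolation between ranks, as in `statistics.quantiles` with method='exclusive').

7

Step 1: Sort the data: [5, 7, 9, 12, 18, 19, 19]
Step 2: n = 7
Step 3: Using the exclusive quartile method:
  Q1 = 7
  Q2 (median) = 12
  Q3 = 19
  IQR = Q3 - Q1 = 19 - 7 = 12
Step 4: Q1 = 7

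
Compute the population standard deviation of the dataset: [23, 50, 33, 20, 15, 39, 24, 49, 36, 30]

11.229

Step 1: Compute the mean: 31.9
Step 2: Sum of squared deviations from the mean: 1260.9
Step 3: Population variance = 1260.9 / 10 = 126.09
Step 4: Standard deviation = sqrt(126.09) = 11.229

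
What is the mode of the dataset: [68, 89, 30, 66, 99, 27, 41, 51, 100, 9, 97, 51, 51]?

51

Step 1: Count the frequency of each value:
  9: appears 1 time(s)
  27: appears 1 time(s)
  30: appears 1 time(s)
  41: appears 1 time(s)
  51: appears 3 time(s)
  66: appears 1 time(s)
  68: appears 1 time(s)
  89: appears 1 time(s)
  97: appears 1 time(s)
  99: appears 1 time(s)
  100: appears 1 time(s)
Step 2: The value 51 appears most frequently (3 times).
Step 3: Mode = 51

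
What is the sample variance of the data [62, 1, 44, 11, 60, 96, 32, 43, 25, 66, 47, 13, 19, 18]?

695.1703

Step 1: Compute the mean: (62 + 1 + 44 + 11 + 60 + 96 + 32 + 43 + 25 + 66 + 47 + 13 + 19 + 18) / 14 = 38.3571
Step 2: Compute squared deviations from the mean:
  (62 - 38.3571)^2 = 558.9847
  (1 - 38.3571)^2 = 1395.5561
  (44 - 38.3571)^2 = 31.8418
  (11 - 38.3571)^2 = 748.4133
  (60 - 38.3571)^2 = 468.4133
  (96 - 38.3571)^2 = 3322.699
  (32 - 38.3571)^2 = 40.4133
  (43 - 38.3571)^2 = 21.5561
  (25 - 38.3571)^2 = 178.4133
  (66 - 38.3571)^2 = 764.1276
  (47 - 38.3571)^2 = 74.699
  (13 - 38.3571)^2 = 642.9847
  (19 - 38.3571)^2 = 374.699
  (18 - 38.3571)^2 = 414.4133
Step 3: Sum of squared deviations = 9037.2143
Step 4: Sample variance = 9037.2143 / 13 = 695.1703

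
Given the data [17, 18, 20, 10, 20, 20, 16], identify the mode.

20

Step 1: Count the frequency of each value:
  10: appears 1 time(s)
  16: appears 1 time(s)
  17: appears 1 time(s)
  18: appears 1 time(s)
  20: appears 3 time(s)
Step 2: The value 20 appears most frequently (3 times).
Step 3: Mode = 20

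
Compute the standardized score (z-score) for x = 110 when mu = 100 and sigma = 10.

1

Step 1: Recall the z-score formula: z = (x - mu) / sigma
Step 2: Substitute values: z = (110 - 100) / 10
Step 3: z = 10 / 10 = 1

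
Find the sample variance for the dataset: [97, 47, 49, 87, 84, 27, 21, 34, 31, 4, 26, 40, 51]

776.3333

Step 1: Compute the mean: (97 + 47 + 49 + 87 + 84 + 27 + 21 + 34 + 31 + 4 + 26 + 40 + 51) / 13 = 46
Step 2: Compute squared deviations from the mean:
  (97 - 46)^2 = 2601
  (47 - 46)^2 = 1
  (49 - 46)^2 = 9
  (87 - 46)^2 = 1681
  (84 - 46)^2 = 1444
  (27 - 46)^2 = 361
  (21 - 46)^2 = 625
  (34 - 46)^2 = 144
  (31 - 46)^2 = 225
  (4 - 46)^2 = 1764
  (26 - 46)^2 = 400
  (40 - 46)^2 = 36
  (51 - 46)^2 = 25
Step 3: Sum of squared deviations = 9316
Step 4: Sample variance = 9316 / 12 = 776.3333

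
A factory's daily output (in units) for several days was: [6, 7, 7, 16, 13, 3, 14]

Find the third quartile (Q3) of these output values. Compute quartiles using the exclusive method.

14

Step 1: Sort the data: [3, 6, 7, 7, 13, 14, 16]
Step 2: n = 7
Step 3: Using the exclusive quartile method:
  Q1 = 6
  Q2 (median) = 7
  Q3 = 14
  IQR = Q3 - Q1 = 14 - 6 = 8
Step 4: Q3 = 14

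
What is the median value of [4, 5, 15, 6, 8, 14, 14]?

8

Step 1: Sort the data in ascending order: [4, 5, 6, 8, 14, 14, 15]
Step 2: The number of values is n = 7.
Step 3: Since n is odd, the median is the middle value at position 4: 8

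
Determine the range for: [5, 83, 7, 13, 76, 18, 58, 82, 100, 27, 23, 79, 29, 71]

95

Step 1: Identify the maximum value: max = 100
Step 2: Identify the minimum value: min = 5
Step 3: Range = max - min = 100 - 5 = 95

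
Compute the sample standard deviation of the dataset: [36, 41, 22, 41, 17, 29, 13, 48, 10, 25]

12.9855

Step 1: Compute the mean: 28.2
Step 2: Sum of squared deviations from the mean: 1517.6
Step 3: Sample variance = 1517.6 / 9 = 168.6222
Step 4: Standard deviation = sqrt(168.6222) = 12.9855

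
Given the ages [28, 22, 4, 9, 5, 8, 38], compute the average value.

16.2857

Step 1: Sum all values: 28 + 22 + 4 + 9 + 5 + 8 + 38 = 114
Step 2: Count the number of values: n = 7
Step 3: Mean = sum / n = 114 / 7 = 16.2857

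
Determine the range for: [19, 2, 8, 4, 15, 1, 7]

18

Step 1: Identify the maximum value: max = 19
Step 2: Identify the minimum value: min = 1
Step 3: Range = max - min = 19 - 1 = 18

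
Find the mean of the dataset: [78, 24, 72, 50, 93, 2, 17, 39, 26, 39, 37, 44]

43.4167

Step 1: Sum all values: 78 + 24 + 72 + 50 + 93 + 2 + 17 + 39 + 26 + 39 + 37 + 44 = 521
Step 2: Count the number of values: n = 12
Step 3: Mean = sum / n = 521 / 12 = 43.4167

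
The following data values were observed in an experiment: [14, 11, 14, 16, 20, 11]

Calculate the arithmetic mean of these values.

14.3333

Step 1: Sum all values: 14 + 11 + 14 + 16 + 20 + 11 = 86
Step 2: Count the number of values: n = 6
Step 3: Mean = sum / n = 86 / 6 = 14.3333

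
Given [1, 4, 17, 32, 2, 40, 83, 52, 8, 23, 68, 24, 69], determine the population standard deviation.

26.7714

Step 1: Compute the mean: 32.5385
Step 2: Sum of squared deviations from the mean: 9317.2308
Step 3: Population variance = 9317.2308 / 13 = 716.7101
Step 4: Standard deviation = sqrt(716.7101) = 26.7714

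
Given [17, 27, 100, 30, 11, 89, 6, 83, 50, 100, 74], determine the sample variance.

1353.6545

Step 1: Compute the mean: (17 + 27 + 100 + 30 + 11 + 89 + 6 + 83 + 50 + 100 + 74) / 11 = 53.3636
Step 2: Compute squared deviations from the mean:
  (17 - 53.3636)^2 = 1322.314
  (27 - 53.3636)^2 = 695.0413
  (100 - 53.3636)^2 = 2174.9504
  (30 - 53.3636)^2 = 545.8595
  (11 - 53.3636)^2 = 1794.6777
  (89 - 53.3636)^2 = 1269.9504
  (6 - 53.3636)^2 = 2243.314
  (83 - 53.3636)^2 = 878.314
  (50 - 53.3636)^2 = 11.314
  (100 - 53.3636)^2 = 2174.9504
  (74 - 53.3636)^2 = 425.8595
Step 3: Sum of squared deviations = 13536.5455
Step 4: Sample variance = 13536.5455 / 10 = 1353.6545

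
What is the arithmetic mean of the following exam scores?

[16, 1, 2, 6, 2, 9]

6

Step 1: Sum all values: 16 + 1 + 2 + 6 + 2 + 9 = 36
Step 2: Count the number of values: n = 6
Step 3: Mean = sum / n = 36 / 6 = 6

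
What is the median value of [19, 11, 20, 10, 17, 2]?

14

Step 1: Sort the data in ascending order: [2, 10, 11, 17, 19, 20]
Step 2: The number of values is n = 6.
Step 3: Since n is even, the median is the average of positions 3 and 4:
  Median = (11 + 17) / 2 = 14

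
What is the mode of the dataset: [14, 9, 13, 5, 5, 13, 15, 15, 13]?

13

Step 1: Count the frequency of each value:
  5: appears 2 time(s)
  9: appears 1 time(s)
  13: appears 3 time(s)
  14: appears 1 time(s)
  15: appears 2 time(s)
Step 2: The value 13 appears most frequently (3 times).
Step 3: Mode = 13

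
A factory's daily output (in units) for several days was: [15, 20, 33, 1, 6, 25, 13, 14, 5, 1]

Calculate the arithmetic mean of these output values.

13.3

Step 1: Sum all values: 15 + 20 + 33 + 1 + 6 + 25 + 13 + 14 + 5 + 1 = 133
Step 2: Count the number of values: n = 10
Step 3: Mean = sum / n = 133 / 10 = 13.3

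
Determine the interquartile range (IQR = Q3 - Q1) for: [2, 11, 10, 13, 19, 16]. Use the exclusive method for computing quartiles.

8.75

Step 1: Sort the data: [2, 10, 11, 13, 16, 19]
Step 2: n = 6
Step 3: Using the exclusive quartile method:
  Q1 = 8
  Q2 (median) = 12
  Q3 = 16.75
  IQR = Q3 - Q1 = 16.75 - 8 = 8.75
Step 4: IQR = 8.75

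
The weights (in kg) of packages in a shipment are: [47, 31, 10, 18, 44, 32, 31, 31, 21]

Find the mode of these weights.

31

Step 1: Count the frequency of each value:
  10: appears 1 time(s)
  18: appears 1 time(s)
  21: appears 1 time(s)
  31: appears 3 time(s)
  32: appears 1 time(s)
  44: appears 1 time(s)
  47: appears 1 time(s)
Step 2: The value 31 appears most frequently (3 times).
Step 3: Mode = 31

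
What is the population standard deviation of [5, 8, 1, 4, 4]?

2.245

Step 1: Compute the mean: 4.4
Step 2: Sum of squared deviations from the mean: 25.2
Step 3: Population variance = 25.2 / 5 = 5.04
Step 4: Standard deviation = sqrt(5.04) = 2.245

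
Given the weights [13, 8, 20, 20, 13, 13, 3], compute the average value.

12.8571

Step 1: Sum all values: 13 + 8 + 20 + 20 + 13 + 13 + 3 = 90
Step 2: Count the number of values: n = 7
Step 3: Mean = sum / n = 90 / 7 = 12.8571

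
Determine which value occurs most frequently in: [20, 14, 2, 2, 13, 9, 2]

2

Step 1: Count the frequency of each value:
  2: appears 3 time(s)
  9: appears 1 time(s)
  13: appears 1 time(s)
  14: appears 1 time(s)
  20: appears 1 time(s)
Step 2: The value 2 appears most frequently (3 times).
Step 3: Mode = 2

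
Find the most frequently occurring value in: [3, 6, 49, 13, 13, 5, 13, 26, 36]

13

Step 1: Count the frequency of each value:
  3: appears 1 time(s)
  5: appears 1 time(s)
  6: appears 1 time(s)
  13: appears 3 time(s)
  26: appears 1 time(s)
  36: appears 1 time(s)
  49: appears 1 time(s)
Step 2: The value 13 appears most frequently (3 times).
Step 3: Mode = 13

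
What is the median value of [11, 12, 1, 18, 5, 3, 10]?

10

Step 1: Sort the data in ascending order: [1, 3, 5, 10, 11, 12, 18]
Step 2: The number of values is n = 7.
Step 3: Since n is odd, the median is the middle value at position 4: 10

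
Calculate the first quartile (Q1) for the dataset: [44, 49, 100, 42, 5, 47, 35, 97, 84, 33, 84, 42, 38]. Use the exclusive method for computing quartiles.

36.5

Step 1: Sort the data: [5, 33, 35, 38, 42, 42, 44, 47, 49, 84, 84, 97, 100]
Step 2: n = 13
Step 3: Using the exclusive quartile method:
  Q1 = 36.5
  Q2 (median) = 44
  Q3 = 84
  IQR = Q3 - Q1 = 84 - 36.5 = 47.5
Step 4: Q1 = 36.5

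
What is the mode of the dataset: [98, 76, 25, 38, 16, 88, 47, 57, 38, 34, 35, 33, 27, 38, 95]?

38

Step 1: Count the frequency of each value:
  16: appears 1 time(s)
  25: appears 1 time(s)
  27: appears 1 time(s)
  33: appears 1 time(s)
  34: appears 1 time(s)
  35: appears 1 time(s)
  38: appears 3 time(s)
  47: appears 1 time(s)
  57: appears 1 time(s)
  76: appears 1 time(s)
  88: appears 1 time(s)
  95: appears 1 time(s)
  98: appears 1 time(s)
Step 2: The value 38 appears most frequently (3 times).
Step 3: Mode = 38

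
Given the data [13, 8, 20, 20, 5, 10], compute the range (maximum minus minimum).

15

Step 1: Identify the maximum value: max = 20
Step 2: Identify the minimum value: min = 5
Step 3: Range = max - min = 20 - 5 = 15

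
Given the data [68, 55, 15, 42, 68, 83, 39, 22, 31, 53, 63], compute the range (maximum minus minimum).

68

Step 1: Identify the maximum value: max = 83
Step 2: Identify the minimum value: min = 15
Step 3: Range = max - min = 83 - 15 = 68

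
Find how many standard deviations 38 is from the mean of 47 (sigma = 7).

-1.2857

Step 1: Recall the z-score formula: z = (x - mu) / sigma
Step 2: Substitute values: z = (38 - 47) / 7
Step 3: z = -9 / 7 = -1.2857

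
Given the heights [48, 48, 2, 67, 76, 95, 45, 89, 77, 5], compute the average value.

55.2

Step 1: Sum all values: 48 + 48 + 2 + 67 + 76 + 95 + 45 + 89 + 77 + 5 = 552
Step 2: Count the number of values: n = 10
Step 3: Mean = sum / n = 552 / 10 = 55.2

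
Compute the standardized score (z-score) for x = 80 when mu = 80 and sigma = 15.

0

Step 1: Recall the z-score formula: z = (x - mu) / sigma
Step 2: Substitute values: z = (80 - 80) / 15
Step 3: z = 0 / 15 = 0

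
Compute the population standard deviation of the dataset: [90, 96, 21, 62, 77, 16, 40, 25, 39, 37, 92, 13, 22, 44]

28.6677

Step 1: Compute the mean: 48.1429
Step 2: Sum of squared deviations from the mean: 11505.7143
Step 3: Population variance = 11505.7143 / 14 = 821.8367
Step 4: Standard deviation = sqrt(821.8367) = 28.6677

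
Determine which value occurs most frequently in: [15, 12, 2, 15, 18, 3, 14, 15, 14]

15

Step 1: Count the frequency of each value:
  2: appears 1 time(s)
  3: appears 1 time(s)
  12: appears 1 time(s)
  14: appears 2 time(s)
  15: appears 3 time(s)
  18: appears 1 time(s)
Step 2: The value 15 appears most frequently (3 times).
Step 3: Mode = 15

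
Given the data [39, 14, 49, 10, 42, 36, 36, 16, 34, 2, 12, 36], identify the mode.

36

Step 1: Count the frequency of each value:
  2: appears 1 time(s)
  10: appears 1 time(s)
  12: appears 1 time(s)
  14: appears 1 time(s)
  16: appears 1 time(s)
  34: appears 1 time(s)
  36: appears 3 time(s)
  39: appears 1 time(s)
  42: appears 1 time(s)
  49: appears 1 time(s)
Step 2: The value 36 appears most frequently (3 times).
Step 3: Mode = 36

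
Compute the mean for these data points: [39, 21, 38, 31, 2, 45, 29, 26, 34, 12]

27.7

Step 1: Sum all values: 39 + 21 + 38 + 31 + 2 + 45 + 29 + 26 + 34 + 12 = 277
Step 2: Count the number of values: n = 10
Step 3: Mean = sum / n = 277 / 10 = 27.7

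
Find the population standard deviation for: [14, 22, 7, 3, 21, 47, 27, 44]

14.8949

Step 1: Compute the mean: 23.125
Step 2: Sum of squared deviations from the mean: 1774.875
Step 3: Population variance = 1774.875 / 8 = 221.8594
Step 4: Standard deviation = sqrt(221.8594) = 14.8949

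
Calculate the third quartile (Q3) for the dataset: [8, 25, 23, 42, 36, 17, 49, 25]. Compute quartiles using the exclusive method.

40.5

Step 1: Sort the data: [8, 17, 23, 25, 25, 36, 42, 49]
Step 2: n = 8
Step 3: Using the exclusive quartile method:
  Q1 = 18.5
  Q2 (median) = 25
  Q3 = 40.5
  IQR = Q3 - Q1 = 40.5 - 18.5 = 22
Step 4: Q3 = 40.5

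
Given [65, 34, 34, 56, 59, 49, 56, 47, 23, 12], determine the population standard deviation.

16.2804

Step 1: Compute the mean: 43.5
Step 2: Sum of squared deviations from the mean: 2650.5
Step 3: Population variance = 2650.5 / 10 = 265.05
Step 4: Standard deviation = sqrt(265.05) = 16.2804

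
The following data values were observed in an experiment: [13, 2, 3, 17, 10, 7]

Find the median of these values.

8.5

Step 1: Sort the data in ascending order: [2, 3, 7, 10, 13, 17]
Step 2: The number of values is n = 6.
Step 3: Since n is even, the median is the average of positions 3 and 4:
  Median = (7 + 10) / 2 = 8.5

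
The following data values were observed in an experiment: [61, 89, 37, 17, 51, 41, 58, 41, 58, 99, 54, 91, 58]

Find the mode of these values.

58

Step 1: Count the frequency of each value:
  17: appears 1 time(s)
  37: appears 1 time(s)
  41: appears 2 time(s)
  51: appears 1 time(s)
  54: appears 1 time(s)
  58: appears 3 time(s)
  61: appears 1 time(s)
  89: appears 1 time(s)
  91: appears 1 time(s)
  99: appears 1 time(s)
Step 2: The value 58 appears most frequently (3 times).
Step 3: Mode = 58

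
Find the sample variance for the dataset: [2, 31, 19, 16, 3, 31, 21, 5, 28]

137.25

Step 1: Compute the mean: (2 + 31 + 19 + 16 + 3 + 31 + 21 + 5 + 28) / 9 = 17.3333
Step 2: Compute squared deviations from the mean:
  (2 - 17.3333)^2 = 235.1111
  (31 - 17.3333)^2 = 186.7778
  (19 - 17.3333)^2 = 2.7778
  (16 - 17.3333)^2 = 1.7778
  (3 - 17.3333)^2 = 205.4444
  (31 - 17.3333)^2 = 186.7778
  (21 - 17.3333)^2 = 13.4444
  (5 - 17.3333)^2 = 152.1111
  (28 - 17.3333)^2 = 113.7778
Step 3: Sum of squared deviations = 1098
Step 4: Sample variance = 1098 / 8 = 137.25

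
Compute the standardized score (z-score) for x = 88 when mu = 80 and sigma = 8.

1

Step 1: Recall the z-score formula: z = (x - mu) / sigma
Step 2: Substitute values: z = (88 - 80) / 8
Step 3: z = 8 / 8 = 1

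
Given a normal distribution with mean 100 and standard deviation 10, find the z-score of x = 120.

2

Step 1: Recall the z-score formula: z = (x - mu) / sigma
Step 2: Substitute values: z = (120 - 100) / 10
Step 3: z = 20 / 10 = 2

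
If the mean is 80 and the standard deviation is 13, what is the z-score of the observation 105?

1.9231

Step 1: Recall the z-score formula: z = (x - mu) / sigma
Step 2: Substitute values: z = (105 - 80) / 13
Step 3: z = 25 / 13 = 1.9231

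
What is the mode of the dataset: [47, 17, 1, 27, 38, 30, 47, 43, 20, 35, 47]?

47

Step 1: Count the frequency of each value:
  1: appears 1 time(s)
  17: appears 1 time(s)
  20: appears 1 time(s)
  27: appears 1 time(s)
  30: appears 1 time(s)
  35: appears 1 time(s)
  38: appears 1 time(s)
  43: appears 1 time(s)
  47: appears 3 time(s)
Step 2: The value 47 appears most frequently (3 times).
Step 3: Mode = 47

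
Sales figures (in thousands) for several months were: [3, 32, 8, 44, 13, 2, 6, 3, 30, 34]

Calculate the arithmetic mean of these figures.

17.5

Step 1: Sum all values: 3 + 32 + 8 + 44 + 13 + 2 + 6 + 3 + 30 + 34 = 175
Step 2: Count the number of values: n = 10
Step 3: Mean = sum / n = 175 / 10 = 17.5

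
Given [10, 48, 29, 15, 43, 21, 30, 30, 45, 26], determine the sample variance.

160.0111

Step 1: Compute the mean: (10 + 48 + 29 + 15 + 43 + 21 + 30 + 30 + 45 + 26) / 10 = 29.7
Step 2: Compute squared deviations from the mean:
  (10 - 29.7)^2 = 388.09
  (48 - 29.7)^2 = 334.89
  (29 - 29.7)^2 = 0.49
  (15 - 29.7)^2 = 216.09
  (43 - 29.7)^2 = 176.89
  (21 - 29.7)^2 = 75.69
  (30 - 29.7)^2 = 0.09
  (30 - 29.7)^2 = 0.09
  (45 - 29.7)^2 = 234.09
  (26 - 29.7)^2 = 13.69
Step 3: Sum of squared deviations = 1440.1
Step 4: Sample variance = 1440.1 / 9 = 160.0111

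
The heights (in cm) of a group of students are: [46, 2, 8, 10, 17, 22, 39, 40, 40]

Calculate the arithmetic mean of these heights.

24.8889

Step 1: Sum all values: 46 + 2 + 8 + 10 + 17 + 22 + 39 + 40 + 40 = 224
Step 2: Count the number of values: n = 9
Step 3: Mean = sum / n = 224 / 9 = 24.8889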